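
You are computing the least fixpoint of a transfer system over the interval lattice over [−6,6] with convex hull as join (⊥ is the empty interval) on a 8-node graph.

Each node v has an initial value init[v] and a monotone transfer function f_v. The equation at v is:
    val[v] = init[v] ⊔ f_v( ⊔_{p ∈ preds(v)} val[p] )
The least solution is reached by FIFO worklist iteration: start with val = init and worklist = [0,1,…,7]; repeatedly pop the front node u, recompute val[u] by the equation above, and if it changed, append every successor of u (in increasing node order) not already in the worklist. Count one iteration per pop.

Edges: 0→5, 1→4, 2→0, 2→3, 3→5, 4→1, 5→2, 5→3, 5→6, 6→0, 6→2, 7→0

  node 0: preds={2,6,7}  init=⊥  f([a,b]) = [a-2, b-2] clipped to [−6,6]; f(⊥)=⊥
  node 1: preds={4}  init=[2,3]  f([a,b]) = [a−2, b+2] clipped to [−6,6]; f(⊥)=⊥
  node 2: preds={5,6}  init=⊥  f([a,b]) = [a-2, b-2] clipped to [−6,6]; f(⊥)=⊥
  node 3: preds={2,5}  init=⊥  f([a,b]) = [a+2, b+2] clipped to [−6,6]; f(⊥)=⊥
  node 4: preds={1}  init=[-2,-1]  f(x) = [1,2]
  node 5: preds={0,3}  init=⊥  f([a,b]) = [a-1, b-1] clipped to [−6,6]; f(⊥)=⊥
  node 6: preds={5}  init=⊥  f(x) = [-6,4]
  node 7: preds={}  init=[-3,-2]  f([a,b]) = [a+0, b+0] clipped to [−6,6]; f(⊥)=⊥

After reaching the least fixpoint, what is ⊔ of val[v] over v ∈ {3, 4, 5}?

[-6,6]

Worklist (26 pops):
  #1 pop 0: in=[-3,-2] → [-5,-4] (was ⊥); enqueue []
  #2 pop 1: in=[-2,-1] → [-4,3] (was [2,3]); enqueue []
  #3 pop 2: in=⊥ → ⊥ (no change)
  #4 pop 3: in=⊥ → ⊥ (no change)
  #5 pop 4: in=[-4,3] → [-2,2] (was [-2,-1]); enqueue [1]
  #6 pop 5: in=[-5,-4] → [-6,-5] (was ⊥); enqueue [2,3]
  #7 pop 6: in=[-6,-5] → [-6,4] (was ⊥); enqueue [0]
  #8 pop 7: in=⊥ → [-3,-2] (no change)
  #9 pop 1: in=[-2,2] → [-4,4] (was [-4,3]); enqueue [4]
  #10 pop 2: in=[-6,4] → [-6,2] (was ⊥); enqueue []
  #11 pop 3: in=[-6,2] → [-4,4] (was ⊥); enqueue [5]
  #12 pop 0: in=[-6,4] → [-6,2] (was [-5,-4]); enqueue []
  #13 pop 4: in=[-4,4] → [-2,2] (no change)
  #14 pop 5: in=[-6,4] → [-6,3] (was [-6,-5]); enqueue [2,3,6]
  #15 pop 2: in=[-6,4] → [-6,2] (no change)
  #16 pop 3: in=[-6,3] → [-4,5] (was [-4,4]); enqueue [5]
  #17 pop 6: in=[-6,3] → [-6,4] (no change)
  #18 pop 5: in=[-6,5] → [-6,4] (was [-6,3]); enqueue [2,3,6]
  #19 pop 2: in=[-6,4] → [-6,2] (no change)
  #20 pop 3: in=[-6,4] → [-4,6] (was [-4,5]); enqueue [5]
  #21 pop 6: in=[-6,4] → [-6,4] (no change)
  #22 pop 5: in=[-6,6] → [-6,5] (was [-6,4]); enqueue [2,3,6]
  #23 pop 2: in=[-6,5] → [-6,3] (was [-6,2]); enqueue [0]
  #24 pop 3: in=[-6,5] → [-4,6] (no change)
  #25 pop 6: in=[-6,5] → [-6,4] (no change)
  #26 pop 0: in=[-6,4] → [-6,2] (no change)

Fixpoint:
  val[0] = [-6,2]
  val[1] = [-4,4]
  val[2] = [-6,3]
  val[3] = [-4,6]
  val[4] = [-2,2]
  val[5] = [-6,5]
  val[6] = [-6,4]
  val[7] = [-3,-2]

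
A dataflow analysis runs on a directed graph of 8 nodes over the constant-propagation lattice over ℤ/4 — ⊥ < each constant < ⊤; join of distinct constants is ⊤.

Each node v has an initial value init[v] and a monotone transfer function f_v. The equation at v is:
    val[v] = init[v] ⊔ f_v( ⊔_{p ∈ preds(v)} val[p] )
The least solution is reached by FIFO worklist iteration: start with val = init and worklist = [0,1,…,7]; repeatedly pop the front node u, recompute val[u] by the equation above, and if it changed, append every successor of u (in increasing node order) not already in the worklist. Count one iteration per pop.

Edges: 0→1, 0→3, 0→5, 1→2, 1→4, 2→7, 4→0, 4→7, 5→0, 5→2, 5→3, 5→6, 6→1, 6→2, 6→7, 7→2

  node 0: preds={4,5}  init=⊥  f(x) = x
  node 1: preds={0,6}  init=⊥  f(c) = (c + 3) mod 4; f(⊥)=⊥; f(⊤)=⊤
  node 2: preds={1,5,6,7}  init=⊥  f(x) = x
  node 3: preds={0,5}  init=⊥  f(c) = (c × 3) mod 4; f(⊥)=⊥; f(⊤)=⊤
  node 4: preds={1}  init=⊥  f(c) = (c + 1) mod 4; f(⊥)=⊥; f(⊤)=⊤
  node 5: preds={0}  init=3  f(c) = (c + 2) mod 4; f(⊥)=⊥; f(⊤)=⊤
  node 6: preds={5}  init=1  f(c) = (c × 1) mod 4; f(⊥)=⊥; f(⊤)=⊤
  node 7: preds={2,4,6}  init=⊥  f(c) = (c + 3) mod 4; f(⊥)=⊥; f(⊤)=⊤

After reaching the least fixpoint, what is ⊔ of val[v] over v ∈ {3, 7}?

⊤

Trace (13 dequeues):
  [1] u=0 | in 3 | out 3 | prev ⊥ | push {}
  [2] u=1 | in ⊤ | out ⊤ | prev ⊥ | push {}
  [3] u=2 | in ⊤ | out ⊤ | prev ⊥ | push {}
  [4] u=3 | in 3 | out 1 | prev ⊥ | push {}
  [5] u=4 | in ⊤ | out ⊤ | prev ⊥ | push {0}
  [6] u=5 | in 3 | out ⊤ | prev 3 | push {2,3}
  [7] u=6 | in ⊤ | out ⊤ | prev 1 | push {1}
  [8] u=7 | in ⊤ | out ⊤ | prev ⊥ | push {}
  [9] u=0 | in ⊤ | out ⊤ | prev 3 | push {5}
  [10] u=2 | in ⊤ | out ⊤ | ==
  [11] u=3 | in ⊤ | out ⊤ | prev 1 | push {}
  [12] u=1 | in ⊤ | out ⊤ | ==
  [13] u=5 | in ⊤ | out ⊤ | ==

Converged values:
  [0] ⊤
  [1] ⊤
  [2] ⊤
  [3] ⊤
  [4] ⊤
  [5] ⊤
  [6] ⊤
  [7] ⊤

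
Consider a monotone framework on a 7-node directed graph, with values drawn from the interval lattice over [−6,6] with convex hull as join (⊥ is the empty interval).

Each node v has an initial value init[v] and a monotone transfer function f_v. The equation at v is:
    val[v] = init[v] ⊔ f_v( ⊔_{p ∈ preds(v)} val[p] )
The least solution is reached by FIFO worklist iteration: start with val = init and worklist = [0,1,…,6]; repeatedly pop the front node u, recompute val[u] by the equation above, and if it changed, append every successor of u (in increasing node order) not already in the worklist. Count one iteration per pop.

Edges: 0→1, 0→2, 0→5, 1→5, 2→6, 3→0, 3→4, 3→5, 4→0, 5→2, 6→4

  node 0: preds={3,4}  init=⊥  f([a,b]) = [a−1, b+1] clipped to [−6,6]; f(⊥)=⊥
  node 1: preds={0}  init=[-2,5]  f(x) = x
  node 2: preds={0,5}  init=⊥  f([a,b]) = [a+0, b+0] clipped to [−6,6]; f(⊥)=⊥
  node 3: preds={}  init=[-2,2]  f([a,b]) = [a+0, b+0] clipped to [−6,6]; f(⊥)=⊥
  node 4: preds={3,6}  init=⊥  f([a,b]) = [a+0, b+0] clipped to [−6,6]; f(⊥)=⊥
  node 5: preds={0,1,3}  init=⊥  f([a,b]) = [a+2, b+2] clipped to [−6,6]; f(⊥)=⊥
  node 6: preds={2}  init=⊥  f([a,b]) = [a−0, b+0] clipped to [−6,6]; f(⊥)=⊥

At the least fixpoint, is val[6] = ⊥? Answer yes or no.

no

Trace (37 dequeues):
  [1] u=0 | in [-2,2] | out [-3,3] | prev ⊥ | push {}
  [2] u=1 | in [-3,3] | out [-3,5] | prev [-2,5] | push {}
  [3] u=2 | in [-3,3] | out [-3,3] | prev ⊥ | push {}
  [4] u=3 | in ⊥ | out [-2,2] | ==
  [5] u=4 | in [-2,2] | out [-2,2] | prev ⊥ | push {0}
  [6] u=5 | in [-3,5] | out [-1,6] | prev ⊥ | push {2}
  [7] u=6 | in [-3,3] | out [-3,3] | prev ⊥ | push {4}
  [8] u=0 | in [-2,2] | out [-3,3] | ==
  [9] u=2 | in [-3,6] | out [-3,6] | prev [-3,3] | push {6}
  [10] u=4 | in [-3,3] | out [-3,3] | prev [-2,2] | push {0}
  [11] u=6 | in [-3,6] | out [-3,6] | prev [-3,3] | push {4}
  [12] u=0 | in [-3,3] | out [-4,4] | prev [-3,3] | push {1,2,5}
  [13] u=4 | in [-3,6] | out [-3,6] | prev [-3,3] | push {0}
  [14] u=1 | in [-4,4] | out [-4,5] | prev [-3,5] | push {}
  [15] u=2 | in [-4,6] | out [-4,6] | prev [-3,6] | push {6}
  [16] u=5 | in [-4,5] | out [-2,6] | prev [-1,6] | push {2}
  [17] u=0 | in [-3,6] | out [-4,6] | prev [-4,4] | push {1,5}
  [18] u=6 | in [-4,6] | out [-4,6] | prev [-3,6] | push {4}
  [19] u=2 | in [-4,6] | out [-4,6] | ==
  [20] u=1 | in [-4,6] | out [-4,6] | prev [-4,5] | push {}
  [21] u=5 | in [-4,6] | out [-2,6] | ==
  [22] u=4 | in [-4,6] | out [-4,6] | prev [-3,6] | push {0}
  [23] u=0 | in [-4,6] | out [-5,6] | prev [-4,6] | push {1,2,5}
  [24] u=1 | in [-5,6] | out [-5,6] | prev [-4,6] | push {}
  [25] u=2 | in [-5,6] | out [-5,6] | prev [-4,6] | push {6}
  [26] u=5 | in [-5,6] | out [-3,6] | prev [-2,6] | push {2}
  [27] u=6 | in [-5,6] | out [-5,6] | prev [-4,6] | push {4}
  [28] u=2 | in [-5,6] | out [-5,6] | ==
  [29] u=4 | in [-5,6] | out [-5,6] | prev [-4,6] | push {0}
  [30] u=0 | in [-5,6] | out [-6,6] | prev [-5,6] | push {1,2,5}
  [31] u=1 | in [-6,6] | out [-6,6] | prev [-5,6] | push {}
  [32] u=2 | in [-6,6] | out [-6,6] | prev [-5,6] | push {6}
  [33] u=5 | in [-6,6] | out [-4,6] | prev [-3,6] | push {2}
  [34] u=6 | in [-6,6] | out [-6,6] | prev [-5,6] | push {4}
  [35] u=2 | in [-6,6] | out [-6,6] | ==
  [36] u=4 | in [-6,6] | out [-6,6] | prev [-5,6] | push {0}
  [37] u=0 | in [-6,6] | out [-6,6] | ==

Converged values:
  [0] [-6,6]
  [1] [-6,6]
  [2] [-6,6]
  [3] [-2,2]
  [4] [-6,6]
  [5] [-4,6]
  [6] [-6,6]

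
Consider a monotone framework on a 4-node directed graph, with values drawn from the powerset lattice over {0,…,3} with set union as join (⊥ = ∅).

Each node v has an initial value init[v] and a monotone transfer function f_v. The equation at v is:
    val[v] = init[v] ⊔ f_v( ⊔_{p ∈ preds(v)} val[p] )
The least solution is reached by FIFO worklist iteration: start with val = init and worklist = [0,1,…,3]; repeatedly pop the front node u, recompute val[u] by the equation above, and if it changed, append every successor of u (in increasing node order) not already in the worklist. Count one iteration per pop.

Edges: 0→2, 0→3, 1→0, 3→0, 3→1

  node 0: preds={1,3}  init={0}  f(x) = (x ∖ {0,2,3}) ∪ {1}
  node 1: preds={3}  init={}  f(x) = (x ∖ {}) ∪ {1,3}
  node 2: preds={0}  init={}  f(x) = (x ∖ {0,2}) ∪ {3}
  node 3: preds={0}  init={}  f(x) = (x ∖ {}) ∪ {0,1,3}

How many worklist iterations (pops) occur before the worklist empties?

Worklist (7 pops):
  #1 pop 0: in={} → {0,1} (was {0}); enqueue []
  #2 pop 1: in={} → {1,3} (was {}); enqueue [0]
  #3 pop 2: in={0,1} → {1,3} (was {}); enqueue []
  #4 pop 3: in={0,1} → {0,1,3} (was {}); enqueue [1]
  #5 pop 0: in={0,1,3} → {0,1} (no change)
  #6 pop 1: in={0,1,3} → {0,1,3} (was {1,3}); enqueue [0]
  #7 pop 0: in={0,1,3} → {0,1} (no change)

Fixpoint:
  val[0] = {0,1}
  val[1] = {0,1,3}
  val[2] = {1,3}
  val[3] = {0,1,3}

7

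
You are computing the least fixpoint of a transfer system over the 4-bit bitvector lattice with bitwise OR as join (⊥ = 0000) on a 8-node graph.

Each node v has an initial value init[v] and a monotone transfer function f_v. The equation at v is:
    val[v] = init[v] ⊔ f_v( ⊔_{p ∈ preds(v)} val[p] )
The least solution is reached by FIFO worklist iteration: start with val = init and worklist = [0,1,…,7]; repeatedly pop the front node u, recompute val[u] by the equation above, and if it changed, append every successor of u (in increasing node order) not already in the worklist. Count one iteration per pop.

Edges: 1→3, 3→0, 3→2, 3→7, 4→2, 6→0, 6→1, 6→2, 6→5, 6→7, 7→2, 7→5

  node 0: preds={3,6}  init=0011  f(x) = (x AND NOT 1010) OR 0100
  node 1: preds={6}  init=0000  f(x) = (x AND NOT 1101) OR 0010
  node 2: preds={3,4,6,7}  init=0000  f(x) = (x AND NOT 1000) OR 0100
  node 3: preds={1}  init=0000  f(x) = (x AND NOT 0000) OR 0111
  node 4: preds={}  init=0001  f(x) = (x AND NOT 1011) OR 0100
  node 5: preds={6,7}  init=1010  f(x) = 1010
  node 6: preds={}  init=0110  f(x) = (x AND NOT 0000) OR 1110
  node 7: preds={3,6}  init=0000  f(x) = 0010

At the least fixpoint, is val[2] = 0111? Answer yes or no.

Iteration log — 12 steps:
  step 1. node 0  ⊔preds=0110  new=0111  old=0011  +wl: 
  step 2. node 1  ⊔preds=0110  new=0010  old=0000  +wl: 
  step 3. node 2  ⊔preds=0111  new=0111  old=0000  +wl: 
  step 4. node 3  ⊔preds=0010  new=0111  old=0000  +wl: 0,2
  step 5. node 4  ⊔preds=0000  new=0101  old=0001  +wl: 
  step 6. node 5  ⊔preds=0110  new=1010  stable
  step 7. node 6  ⊔preds=0000  new=1110  old=0110  +wl: 1,5
  step 8. node 7  ⊔preds=1111  new=0010  old=0000  +wl: 
  step 9. node 0  ⊔preds=1111  new=0111  stable
  step 10. node 2  ⊔preds=1111  new=0111  stable
  step 11. node 1  ⊔preds=1110  new=0010  stable
  step 12. node 5  ⊔preds=1110  new=1010  stable

Least fixpoint reached:
  node 0: 0111
  node 1: 0010
  node 2: 0111
  node 3: 0111
  node 4: 0101
  node 5: 1010
  node 6: 1110
  node 7: 0010

yes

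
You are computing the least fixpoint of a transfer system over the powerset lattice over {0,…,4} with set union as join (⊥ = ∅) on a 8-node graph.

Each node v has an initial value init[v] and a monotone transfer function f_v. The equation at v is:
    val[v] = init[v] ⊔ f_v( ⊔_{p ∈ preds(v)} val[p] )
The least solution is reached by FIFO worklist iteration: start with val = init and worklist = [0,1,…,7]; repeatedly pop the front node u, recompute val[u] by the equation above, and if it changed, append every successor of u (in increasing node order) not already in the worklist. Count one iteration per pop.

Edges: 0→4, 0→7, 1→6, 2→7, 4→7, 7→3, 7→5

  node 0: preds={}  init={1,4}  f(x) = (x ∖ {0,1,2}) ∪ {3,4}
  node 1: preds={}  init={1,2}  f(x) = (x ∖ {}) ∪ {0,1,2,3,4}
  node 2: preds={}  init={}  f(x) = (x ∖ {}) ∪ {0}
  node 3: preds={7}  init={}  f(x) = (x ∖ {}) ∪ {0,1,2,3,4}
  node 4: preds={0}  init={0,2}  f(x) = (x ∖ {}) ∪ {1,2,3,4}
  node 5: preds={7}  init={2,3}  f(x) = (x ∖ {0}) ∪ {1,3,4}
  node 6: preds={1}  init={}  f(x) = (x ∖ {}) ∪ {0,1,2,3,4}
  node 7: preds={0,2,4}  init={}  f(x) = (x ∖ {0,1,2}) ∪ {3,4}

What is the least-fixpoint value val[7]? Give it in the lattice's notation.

Iteration log — 10 steps:
  step 1. node 0  ⊔preds={}  new={1,3,4}  old={1,4}  +wl: 
  step 2. node 1  ⊔preds={}  new={0,1,2,3,4}  old={1,2}  +wl: 
  step 3. node 2  ⊔preds={}  new={0}  old={}  +wl: 
  step 4. node 3  ⊔preds={}  new={0,1,2,3,4}  old={}  +wl: 
  step 5. node 4  ⊔preds={1,3,4}  new={0,1,2,3,4}  old={0,2}  +wl: 
  step 6. node 5  ⊔preds={}  new={1,2,3,4}  old={2,3}  +wl: 
  step 7. node 6  ⊔preds={0,1,2,3,4}  new={0,1,2,3,4}  old={}  +wl: 
  step 8. node 7  ⊔preds={0,1,2,3,4}  new={3,4}  old={}  +wl: 3,5
  step 9. node 3  ⊔preds={3,4}  new={0,1,2,3,4}  stable
  step 10. node 5  ⊔preds={3,4}  new={1,2,3,4}  stable

Least fixpoint reached:
  node 0: {1,3,4}
  node 1: {0,1,2,3,4}
  node 2: {0}
  node 3: {0,1,2,3,4}
  node 4: {0,1,2,3,4}
  node 5: {1,2,3,4}
  node 6: {0,1,2,3,4}
  node 7: {3,4}

{3,4}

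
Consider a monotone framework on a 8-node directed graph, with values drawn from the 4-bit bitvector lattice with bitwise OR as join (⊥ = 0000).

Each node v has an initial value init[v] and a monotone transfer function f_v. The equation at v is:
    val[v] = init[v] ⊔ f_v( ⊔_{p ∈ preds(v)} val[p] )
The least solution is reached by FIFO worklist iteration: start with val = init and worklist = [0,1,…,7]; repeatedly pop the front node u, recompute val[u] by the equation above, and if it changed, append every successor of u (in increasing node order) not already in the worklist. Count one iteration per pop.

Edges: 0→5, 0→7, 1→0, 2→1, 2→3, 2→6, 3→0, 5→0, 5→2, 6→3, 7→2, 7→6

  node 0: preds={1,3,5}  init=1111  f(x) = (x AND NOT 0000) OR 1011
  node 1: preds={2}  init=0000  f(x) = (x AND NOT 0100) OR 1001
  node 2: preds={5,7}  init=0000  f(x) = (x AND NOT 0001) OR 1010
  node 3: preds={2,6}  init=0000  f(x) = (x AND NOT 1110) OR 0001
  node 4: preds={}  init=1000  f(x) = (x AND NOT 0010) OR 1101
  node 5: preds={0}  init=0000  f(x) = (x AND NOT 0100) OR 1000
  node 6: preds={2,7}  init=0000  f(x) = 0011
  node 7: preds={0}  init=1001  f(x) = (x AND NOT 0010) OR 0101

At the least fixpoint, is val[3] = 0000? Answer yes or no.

Trace (15 dequeues):
  [1] u=0 | in 0000 | out 1111 | ==
  [2] u=1 | in 0000 | out 1001 | prev 0000 | push {0}
  [3] u=2 | in 1001 | out 1010 | prev 0000 | push {1}
  [4] u=3 | in 1010 | out 0001 | prev 0000 | push {}
  [5] u=4 | in 0000 | out 1101 | prev 1000 | push {}
  [6] u=5 | in 1111 | out 1011 | prev 0000 | push {2}
  [7] u=6 | in 1011 | out 0011 | prev 0000 | push {3}
  [8] u=7 | in 1111 | out 1101 | prev 1001 | push {6}
  [9] u=0 | in 1011 | out 1111 | ==
  [10] u=1 | in 1010 | out 1011 | prev 1001 | push {0}
  [11] u=2 | in 1111 | out 1110 | prev 1010 | push {1}
  [12] u=3 | in 1111 | out 0001 | ==
  [13] u=6 | in 1111 | out 0011 | ==
  [14] u=0 | in 1011 | out 1111 | ==
  [15] u=1 | in 1110 | out 1011 | ==

Converged values:
  [0] 1111
  [1] 1011
  [2] 1110
  [3] 0001
  [4] 1101
  [5] 1011
  [6] 0011
  [7] 1101

no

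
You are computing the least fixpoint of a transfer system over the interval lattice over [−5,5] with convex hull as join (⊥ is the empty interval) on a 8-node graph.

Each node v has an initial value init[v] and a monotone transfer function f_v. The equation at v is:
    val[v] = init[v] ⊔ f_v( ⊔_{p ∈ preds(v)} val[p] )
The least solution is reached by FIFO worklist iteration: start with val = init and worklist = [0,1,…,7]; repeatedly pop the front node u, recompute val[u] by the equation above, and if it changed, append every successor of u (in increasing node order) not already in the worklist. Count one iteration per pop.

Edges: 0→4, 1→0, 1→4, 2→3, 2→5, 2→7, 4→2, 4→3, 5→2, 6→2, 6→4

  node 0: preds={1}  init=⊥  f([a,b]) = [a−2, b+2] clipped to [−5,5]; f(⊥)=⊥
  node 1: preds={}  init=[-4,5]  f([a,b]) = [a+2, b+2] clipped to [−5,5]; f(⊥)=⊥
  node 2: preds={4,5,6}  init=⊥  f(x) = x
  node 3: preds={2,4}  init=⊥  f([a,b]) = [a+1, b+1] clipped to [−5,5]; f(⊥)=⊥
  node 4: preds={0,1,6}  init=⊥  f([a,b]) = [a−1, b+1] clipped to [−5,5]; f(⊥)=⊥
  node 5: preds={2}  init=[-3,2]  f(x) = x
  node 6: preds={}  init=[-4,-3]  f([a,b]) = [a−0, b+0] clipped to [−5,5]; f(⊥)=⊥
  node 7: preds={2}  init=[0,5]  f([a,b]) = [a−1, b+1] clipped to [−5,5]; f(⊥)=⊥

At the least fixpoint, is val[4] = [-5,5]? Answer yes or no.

Worklist (13 pops):
  #1 pop 0: in=[-4,5] → [-5,5] (was ⊥); enqueue []
  #2 pop 1: in=⊥ → [-4,5] (no change)
  #3 pop 2: in=[-4,2] → [-4,2] (was ⊥); enqueue []
  #4 pop 3: in=[-4,2] → [-3,3] (was ⊥); enqueue []
  #5 pop 4: in=[-5,5] → [-5,5] (was ⊥); enqueue [2,3]
  #6 pop 5: in=[-4,2] → [-4,2] (was [-3,2]); enqueue []
  #7 pop 6: in=⊥ → [-4,-3] (no change)
  #8 pop 7: in=[-4,2] → [-5,5] (was [0,5]); enqueue []
  #9 pop 2: in=[-5,5] → [-5,5] (was [-4,2]); enqueue [5,7]
  #10 pop 3: in=[-5,5] → [-4,5] (was [-3,3]); enqueue []
  #11 pop 5: in=[-5,5] → [-5,5] (was [-4,2]); enqueue [2]
  #12 pop 7: in=[-5,5] → [-5,5] (no change)
  #13 pop 2: in=[-5,5] → [-5,5] (no change)

Fixpoint:
  val[0] = [-5,5]
  val[1] = [-4,5]
  val[2] = [-5,5]
  val[3] = [-4,5]
  val[4] = [-5,5]
  val[5] = [-5,5]
  val[6] = [-4,-3]
  val[7] = [-5,5]

yes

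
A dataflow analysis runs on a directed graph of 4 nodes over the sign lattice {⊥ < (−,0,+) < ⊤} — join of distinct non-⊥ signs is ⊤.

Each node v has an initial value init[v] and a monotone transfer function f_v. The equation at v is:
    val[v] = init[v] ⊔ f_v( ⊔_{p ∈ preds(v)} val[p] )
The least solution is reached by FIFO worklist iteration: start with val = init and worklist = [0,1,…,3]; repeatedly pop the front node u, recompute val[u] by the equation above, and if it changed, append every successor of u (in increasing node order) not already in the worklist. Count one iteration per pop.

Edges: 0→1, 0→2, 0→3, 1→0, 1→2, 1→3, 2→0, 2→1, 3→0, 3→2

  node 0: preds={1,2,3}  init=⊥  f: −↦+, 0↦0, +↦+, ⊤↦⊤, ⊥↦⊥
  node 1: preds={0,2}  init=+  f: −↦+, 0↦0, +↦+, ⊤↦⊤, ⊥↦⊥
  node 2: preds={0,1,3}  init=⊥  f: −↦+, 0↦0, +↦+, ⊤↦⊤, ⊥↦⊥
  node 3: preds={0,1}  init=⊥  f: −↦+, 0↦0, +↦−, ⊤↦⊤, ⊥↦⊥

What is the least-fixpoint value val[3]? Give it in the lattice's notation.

⊤

Iteration log — 11 steps:
  step 1. node 0  ⊔preds=+  new=+  old=⊥  +wl: 
  step 2. node 1  ⊔preds=+  new=+  stable
  step 3. node 2  ⊔preds=+  new=+  old=⊥  +wl: 0,1
  step 4. node 3  ⊔preds=+  new=−  old=⊥  +wl: 2
  step 5. node 0  ⊔preds=⊤  new=⊤  old=+  +wl: 3
  step 6. node 1  ⊔preds=⊤  new=⊤  old=+  +wl: 0
  step 7. node 2  ⊔preds=⊤  new=⊤  old=+  +wl: 1
  step 8. node 3  ⊔preds=⊤  new=⊤  old=−  +wl: 2
  step 9. node 0  ⊔preds=⊤  new=⊤  stable
  step 10. node 1  ⊔preds=⊤  new=⊤  stable
  step 11. node 2  ⊔preds=⊤  new=⊤  stable

Least fixpoint reached:
  node 0: ⊤
  node 1: ⊤
  node 2: ⊤
  node 3: ⊤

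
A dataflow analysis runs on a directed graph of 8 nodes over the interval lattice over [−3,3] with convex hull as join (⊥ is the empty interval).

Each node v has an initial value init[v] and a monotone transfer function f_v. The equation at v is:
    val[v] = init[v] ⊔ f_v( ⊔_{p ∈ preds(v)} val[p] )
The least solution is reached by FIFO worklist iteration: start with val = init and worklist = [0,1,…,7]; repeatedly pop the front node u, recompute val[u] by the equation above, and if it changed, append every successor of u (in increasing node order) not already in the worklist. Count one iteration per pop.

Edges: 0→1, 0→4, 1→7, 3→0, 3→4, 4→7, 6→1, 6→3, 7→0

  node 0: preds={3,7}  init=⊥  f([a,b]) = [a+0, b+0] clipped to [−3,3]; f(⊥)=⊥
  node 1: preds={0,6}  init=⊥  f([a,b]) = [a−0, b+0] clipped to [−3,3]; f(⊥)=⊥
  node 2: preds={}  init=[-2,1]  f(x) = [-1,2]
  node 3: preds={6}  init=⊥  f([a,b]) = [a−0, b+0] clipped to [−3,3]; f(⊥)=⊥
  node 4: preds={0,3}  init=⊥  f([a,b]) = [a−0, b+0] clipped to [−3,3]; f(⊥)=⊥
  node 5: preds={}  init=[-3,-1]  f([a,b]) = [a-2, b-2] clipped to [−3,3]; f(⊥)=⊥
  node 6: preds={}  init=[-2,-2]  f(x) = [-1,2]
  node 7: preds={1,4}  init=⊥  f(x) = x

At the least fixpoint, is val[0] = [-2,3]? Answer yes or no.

Iteration log — 16 steps:
  step 1. node 0  ⊔preds=⊥  new=⊥  stable
  step 2. node 1  ⊔preds=[-2,-2]  new=[-2,-2]  old=⊥  +wl: 
  step 3. node 2  ⊔preds=⊥  new=[-2,2]  old=[-2,1]  +wl: 
  step 4. node 3  ⊔preds=[-2,-2]  new=[-2,-2]  old=⊥  +wl: 0
  step 5. node 4  ⊔preds=[-2,-2]  new=[-2,-2]  old=⊥  +wl: 
  step 6. node 5  ⊔preds=⊥  new=[-3,-1]  stable
  step 7. node 6  ⊔preds=⊥  new=[-2,2]  old=[-2,-2]  +wl: 1,3
  step 8. node 7  ⊔preds=[-2,-2]  new=[-2,-2]  old=⊥  +wl: 
  step 9. node 0  ⊔preds=[-2,-2]  new=[-2,-2]  old=⊥  +wl: 4
  step 10. node 1  ⊔preds=[-2,2]  new=[-2,2]  old=[-2,-2]  +wl: 7
  step 11. node 3  ⊔preds=[-2,2]  new=[-2,2]  old=[-2,-2]  +wl: 0
  step 12. node 4  ⊔preds=[-2,2]  new=[-2,2]  old=[-2,-2]  +wl: 
  step 13. node 7  ⊔preds=[-2,2]  new=[-2,2]  old=[-2,-2]  +wl: 
  step 14. node 0  ⊔preds=[-2,2]  new=[-2,2]  old=[-2,-2]  +wl: 1,4
  step 15. node 1  ⊔preds=[-2,2]  new=[-2,2]  stable
  step 16. node 4  ⊔preds=[-2,2]  new=[-2,2]  stable

Least fixpoint reached:
  node 0: [-2,2]
  node 1: [-2,2]
  node 2: [-2,2]
  node 3: [-2,2]
  node 4: [-2,2]
  node 5: [-3,-1]
  node 6: [-2,2]
  node 7: [-2,2]

no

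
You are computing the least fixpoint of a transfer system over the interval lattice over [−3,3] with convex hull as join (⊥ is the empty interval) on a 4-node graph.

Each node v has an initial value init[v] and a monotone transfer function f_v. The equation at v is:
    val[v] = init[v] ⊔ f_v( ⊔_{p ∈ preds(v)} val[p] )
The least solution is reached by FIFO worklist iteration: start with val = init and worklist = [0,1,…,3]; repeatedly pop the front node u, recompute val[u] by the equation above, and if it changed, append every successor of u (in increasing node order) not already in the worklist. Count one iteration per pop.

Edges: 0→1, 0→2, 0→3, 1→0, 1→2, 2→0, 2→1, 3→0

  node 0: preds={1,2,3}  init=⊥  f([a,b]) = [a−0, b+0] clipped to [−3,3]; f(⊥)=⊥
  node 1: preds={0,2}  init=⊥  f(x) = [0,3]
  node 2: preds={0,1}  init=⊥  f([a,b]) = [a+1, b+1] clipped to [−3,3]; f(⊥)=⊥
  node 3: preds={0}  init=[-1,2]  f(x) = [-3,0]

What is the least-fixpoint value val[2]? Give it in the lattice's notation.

[-2,3]

Iteration log — 10 steps:
  step 1. node 0  ⊔preds=[-1,2]  new=[-1,2]  old=⊥  +wl: 
  step 2. node 1  ⊔preds=[-1,2]  new=[0,3]  old=⊥  +wl: 0
  step 3. node 2  ⊔preds=[-1,3]  new=[0,3]  old=⊥  +wl: 1
  step 4. node 3  ⊔preds=[-1,2]  new=[-3,2]  old=[-1,2]  +wl: 
  step 5. node 0  ⊔preds=[-3,3]  new=[-3,3]  old=[-1,2]  +wl: 2,3
  step 6. node 1  ⊔preds=[-3,3]  new=[0,3]  stable
  step 7. node 2  ⊔preds=[-3,3]  new=[-2,3]  old=[0,3]  +wl: 0,1
  step 8. node 3  ⊔preds=[-3,3]  new=[-3,2]  stable
  step 9. node 0  ⊔preds=[-3,3]  new=[-3,3]  stable
  step 10. node 1  ⊔preds=[-3,3]  new=[0,3]  stable

Least fixpoint reached:
  node 0: [-3,3]
  node 1: [0,3]
  node 2: [-2,3]
  node 3: [-3,2]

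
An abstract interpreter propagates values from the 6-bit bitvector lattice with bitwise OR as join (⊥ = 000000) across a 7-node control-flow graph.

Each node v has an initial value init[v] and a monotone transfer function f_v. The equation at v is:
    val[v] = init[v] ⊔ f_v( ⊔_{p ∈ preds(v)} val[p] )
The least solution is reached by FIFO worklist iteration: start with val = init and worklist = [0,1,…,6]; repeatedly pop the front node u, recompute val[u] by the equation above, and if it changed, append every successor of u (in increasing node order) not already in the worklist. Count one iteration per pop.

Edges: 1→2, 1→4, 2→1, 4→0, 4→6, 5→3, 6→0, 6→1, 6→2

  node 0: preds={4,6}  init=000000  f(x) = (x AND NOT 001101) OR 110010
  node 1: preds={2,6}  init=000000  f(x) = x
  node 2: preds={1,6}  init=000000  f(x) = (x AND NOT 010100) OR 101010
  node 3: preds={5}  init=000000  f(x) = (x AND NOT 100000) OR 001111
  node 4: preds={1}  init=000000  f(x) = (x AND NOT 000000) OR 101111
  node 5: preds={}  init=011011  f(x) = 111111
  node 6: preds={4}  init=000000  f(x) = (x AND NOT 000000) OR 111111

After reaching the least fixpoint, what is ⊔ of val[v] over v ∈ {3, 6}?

111111

Worklist (15 pops):
  #1 pop 0: in=000000 → 110010 (was 000000); enqueue []
  #2 pop 1: in=000000 → 000000 (no change)
  #3 pop 2: in=000000 → 101010 (was 000000); enqueue [1]
  #4 pop 3: in=011011 → 011111 (was 000000); enqueue []
  #5 pop 4: in=000000 → 101111 (was 000000); enqueue [0]
  #6 pop 5: in=000000 → 111111 (was 011011); enqueue [3]
  #7 pop 6: in=101111 → 111111 (was 000000); enqueue [2]
  #8 pop 1: in=111111 → 111111 (was 000000); enqueue [4]
  #9 pop 0: in=111111 → 110010 (no change)
  #10 pop 3: in=111111 → 011111 (no change)
  #11 pop 2: in=111111 → 101011 (was 101010); enqueue [1]
  #12 pop 4: in=111111 → 111111 (was 101111); enqueue [0,6]
  #13 pop 1: in=111111 → 111111 (no change)
  #14 pop 0: in=111111 → 110010 (no change)
  #15 pop 6: in=111111 → 111111 (no change)

Fixpoint:
  val[0] = 110010
  val[1] = 111111
  val[2] = 101011
  val[3] = 011111
  val[4] = 111111
  val[5] = 111111
  val[6] = 111111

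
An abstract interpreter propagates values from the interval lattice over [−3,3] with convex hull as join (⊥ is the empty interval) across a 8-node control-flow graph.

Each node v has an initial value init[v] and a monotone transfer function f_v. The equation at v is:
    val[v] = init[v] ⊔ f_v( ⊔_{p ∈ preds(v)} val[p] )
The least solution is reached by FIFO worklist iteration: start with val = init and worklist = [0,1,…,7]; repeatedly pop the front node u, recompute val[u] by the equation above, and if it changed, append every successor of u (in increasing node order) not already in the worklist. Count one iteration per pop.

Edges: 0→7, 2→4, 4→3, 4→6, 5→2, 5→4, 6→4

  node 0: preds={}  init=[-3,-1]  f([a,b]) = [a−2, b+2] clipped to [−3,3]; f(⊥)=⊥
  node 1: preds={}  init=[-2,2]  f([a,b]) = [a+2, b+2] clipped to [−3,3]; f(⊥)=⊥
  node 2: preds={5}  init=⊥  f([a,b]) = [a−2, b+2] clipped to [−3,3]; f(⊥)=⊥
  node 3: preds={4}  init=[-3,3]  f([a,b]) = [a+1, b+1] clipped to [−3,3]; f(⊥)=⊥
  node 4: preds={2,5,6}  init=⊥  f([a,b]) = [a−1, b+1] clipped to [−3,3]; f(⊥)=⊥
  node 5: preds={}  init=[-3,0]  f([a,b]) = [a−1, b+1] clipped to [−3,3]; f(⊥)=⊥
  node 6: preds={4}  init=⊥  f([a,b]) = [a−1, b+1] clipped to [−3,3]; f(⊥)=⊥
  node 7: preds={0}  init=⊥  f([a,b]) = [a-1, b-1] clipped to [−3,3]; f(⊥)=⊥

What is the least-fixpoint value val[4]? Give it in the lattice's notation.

Trace (10 dequeues):
  [1] u=0 | in ⊥ | out [-3,-1] | ==
  [2] u=1 | in ⊥ | out [-2,2] | ==
  [3] u=2 | in [-3,0] | out [-3,2] | prev ⊥ | push {}
  [4] u=3 | in ⊥ | out [-3,3] | ==
  [5] u=4 | in [-3,2] | out [-3,3] | prev ⊥ | push {3}
  [6] u=5 | in ⊥ | out [-3,0] | ==
  [7] u=6 | in [-3,3] | out [-3,3] | prev ⊥ | push {4}
  [8] u=7 | in [-3,-1] | out [-3,-2] | prev ⊥ | push {}
  [9] u=3 | in [-3,3] | out [-3,3] | ==
  [10] u=4 | in [-3,3] | out [-3,3] | ==

Converged values:
  [0] [-3,-1]
  [1] [-2,2]
  [2] [-3,2]
  [3] [-3,3]
  [4] [-3,3]
  [5] [-3,0]
  [6] [-3,3]
  [7] [-3,-2]

[-3,3]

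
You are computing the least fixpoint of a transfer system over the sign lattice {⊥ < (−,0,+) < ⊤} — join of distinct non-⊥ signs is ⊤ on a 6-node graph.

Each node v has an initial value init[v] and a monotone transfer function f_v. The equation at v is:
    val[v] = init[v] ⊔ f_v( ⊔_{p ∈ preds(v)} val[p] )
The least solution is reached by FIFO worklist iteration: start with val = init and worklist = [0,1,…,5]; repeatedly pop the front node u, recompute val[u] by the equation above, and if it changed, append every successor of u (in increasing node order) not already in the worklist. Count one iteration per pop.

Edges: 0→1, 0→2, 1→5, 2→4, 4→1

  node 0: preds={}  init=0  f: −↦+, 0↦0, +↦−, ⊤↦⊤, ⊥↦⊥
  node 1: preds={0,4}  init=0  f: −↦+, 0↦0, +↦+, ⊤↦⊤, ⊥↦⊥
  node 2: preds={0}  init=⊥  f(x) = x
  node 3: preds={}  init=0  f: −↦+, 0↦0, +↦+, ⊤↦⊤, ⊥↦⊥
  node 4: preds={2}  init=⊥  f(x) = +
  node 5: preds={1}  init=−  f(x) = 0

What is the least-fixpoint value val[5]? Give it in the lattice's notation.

Trace (8 dequeues):
  [1] u=0 | in ⊥ | out 0 | ==
  [2] u=1 | in 0 | out 0 | ==
  [3] u=2 | in 0 | out 0 | prev ⊥ | push {}
  [4] u=3 | in ⊥ | out 0 | ==
  [5] u=4 | in 0 | out + | prev ⊥ | push {1}
  [6] u=5 | in 0 | out ⊤ | prev − | push {}
  [7] u=1 | in ⊤ | out ⊤ | prev 0 | push {5}
  [8] u=5 | in ⊤ | out ⊤ | ==

Converged values:
  [0] 0
  [1] ⊤
  [2] 0
  [3] 0
  [4] +
  [5] ⊤

⊤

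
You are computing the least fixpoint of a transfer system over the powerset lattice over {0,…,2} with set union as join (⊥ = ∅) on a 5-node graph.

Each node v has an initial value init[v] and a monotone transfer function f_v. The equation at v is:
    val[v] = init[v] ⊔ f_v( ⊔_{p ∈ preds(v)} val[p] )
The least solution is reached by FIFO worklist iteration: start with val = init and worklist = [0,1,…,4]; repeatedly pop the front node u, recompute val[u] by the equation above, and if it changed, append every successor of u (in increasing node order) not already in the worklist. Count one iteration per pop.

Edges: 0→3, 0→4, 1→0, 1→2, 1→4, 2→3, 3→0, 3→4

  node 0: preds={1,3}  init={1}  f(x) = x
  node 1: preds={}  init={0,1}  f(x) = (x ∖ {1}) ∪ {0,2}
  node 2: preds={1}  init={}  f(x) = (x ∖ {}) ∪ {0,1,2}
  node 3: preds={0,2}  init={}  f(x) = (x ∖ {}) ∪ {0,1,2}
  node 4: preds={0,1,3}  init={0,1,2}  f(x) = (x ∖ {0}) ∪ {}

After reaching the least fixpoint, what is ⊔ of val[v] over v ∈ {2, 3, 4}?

Worklist (8 pops):
  #1 pop 0: in={0,1} → {0,1} (was {1}); enqueue []
  #2 pop 1: in={} → {0,1,2} (was {0,1}); enqueue [0]
  #3 pop 2: in={0,1,2} → {0,1,2} (was {}); enqueue []
  #4 pop 3: in={0,1,2} → {0,1,2} (was {}); enqueue []
  #5 pop 4: in={0,1,2} → {0,1,2} (no change)
  #6 pop 0: in={0,1,2} → {0,1,2} (was {0,1}); enqueue [3,4]
  #7 pop 3: in={0,1,2} → {0,1,2} (no change)
  #8 pop 4: in={0,1,2} → {0,1,2} (no change)

Fixpoint:
  val[0] = {0,1,2}
  val[1] = {0,1,2}
  val[2] = {0,1,2}
  val[3] = {0,1,2}
  val[4] = {0,1,2}

{0,1,2}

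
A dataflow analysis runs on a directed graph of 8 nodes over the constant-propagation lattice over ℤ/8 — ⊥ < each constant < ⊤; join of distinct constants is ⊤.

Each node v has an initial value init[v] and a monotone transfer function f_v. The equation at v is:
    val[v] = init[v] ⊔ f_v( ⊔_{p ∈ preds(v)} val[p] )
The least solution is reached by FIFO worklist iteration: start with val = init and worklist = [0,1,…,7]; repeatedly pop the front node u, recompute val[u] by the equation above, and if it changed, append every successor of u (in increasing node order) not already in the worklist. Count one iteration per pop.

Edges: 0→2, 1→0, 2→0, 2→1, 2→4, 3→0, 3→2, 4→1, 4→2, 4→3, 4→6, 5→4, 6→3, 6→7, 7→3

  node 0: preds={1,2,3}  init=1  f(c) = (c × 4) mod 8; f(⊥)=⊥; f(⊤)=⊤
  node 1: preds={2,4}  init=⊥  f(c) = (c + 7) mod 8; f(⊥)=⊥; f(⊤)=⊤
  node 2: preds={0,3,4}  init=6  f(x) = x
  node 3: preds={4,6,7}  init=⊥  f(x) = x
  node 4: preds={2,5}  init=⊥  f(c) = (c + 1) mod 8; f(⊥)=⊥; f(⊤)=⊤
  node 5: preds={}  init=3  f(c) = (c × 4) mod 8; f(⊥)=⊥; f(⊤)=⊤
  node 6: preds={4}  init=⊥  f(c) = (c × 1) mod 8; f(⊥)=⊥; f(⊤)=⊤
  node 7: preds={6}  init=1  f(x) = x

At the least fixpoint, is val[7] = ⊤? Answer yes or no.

Iteration log — 14 steps:
  step 1. node 0  ⊔preds=6  new=⊤  old=1  +wl: 
  step 2. node 1  ⊔preds=6  new=5  old=⊥  +wl: 0
  step 3. node 2  ⊔preds=⊤  new=⊤  old=6  +wl: 1
  step 4. node 3  ⊔preds=1  new=1  old=⊥  +wl: 2
  step 5. node 4  ⊔preds=⊤  new=⊤  old=⊥  +wl: 3
  step 6. node 5  ⊔preds=⊥  new=3  stable
  step 7. node 6  ⊔preds=⊤  new=⊤  old=⊥  +wl: 
  step 8. node 7  ⊔preds=⊤  new=⊤  old=1  +wl: 
  step 9. node 0  ⊔preds=⊤  new=⊤  stable
  step 10. node 1  ⊔preds=⊤  new=⊤  old=5  +wl: 0
  step 11. node 2  ⊔preds=⊤  new=⊤  stable
  step 12. node 3  ⊔preds=⊤  new=⊤  old=1  +wl: 2
  step 13. node 0  ⊔preds=⊤  new=⊤  stable
  step 14. node 2  ⊔preds=⊤  new=⊤  stable

Least fixpoint reached:
  node 0: ⊤
  node 1: ⊤
  node 2: ⊤
  node 3: ⊤
  node 4: ⊤
  node 5: 3
  node 6: ⊤
  node 7: ⊤

yes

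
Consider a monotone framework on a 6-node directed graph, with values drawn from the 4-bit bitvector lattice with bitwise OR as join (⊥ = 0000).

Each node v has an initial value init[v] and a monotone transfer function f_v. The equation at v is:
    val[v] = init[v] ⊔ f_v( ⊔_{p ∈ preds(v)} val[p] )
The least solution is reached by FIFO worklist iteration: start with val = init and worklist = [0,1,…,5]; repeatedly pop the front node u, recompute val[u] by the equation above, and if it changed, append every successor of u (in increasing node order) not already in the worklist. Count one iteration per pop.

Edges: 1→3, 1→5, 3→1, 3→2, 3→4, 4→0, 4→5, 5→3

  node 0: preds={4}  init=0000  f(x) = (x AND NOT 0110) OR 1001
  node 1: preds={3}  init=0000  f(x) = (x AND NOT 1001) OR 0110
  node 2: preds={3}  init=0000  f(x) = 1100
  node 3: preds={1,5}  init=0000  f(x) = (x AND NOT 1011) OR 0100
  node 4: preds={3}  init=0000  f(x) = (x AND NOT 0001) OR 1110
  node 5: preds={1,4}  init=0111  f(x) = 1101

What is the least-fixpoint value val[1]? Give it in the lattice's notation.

0110

Worklist (10 pops):
  #1 pop 0: in=0000 → 1001 (was 0000); enqueue []
  #2 pop 1: in=0000 → 0110 (was 0000); enqueue []
  #3 pop 2: in=0000 → 1100 (was 0000); enqueue []
  #4 pop 3: in=0111 → 0100 (was 0000); enqueue [1,2]
  #5 pop 4: in=0100 → 1110 (was 0000); enqueue [0]
  #6 pop 5: in=1110 → 1111 (was 0111); enqueue [3]
  #7 pop 1: in=0100 → 0110 (no change)
  #8 pop 2: in=0100 → 1100 (no change)
  #9 pop 0: in=1110 → 1001 (no change)
  #10 pop 3: in=1111 → 0100 (no change)

Fixpoint:
  val[0] = 1001
  val[1] = 0110
  val[2] = 1100
  val[3] = 0100
  val[4] = 1110
  val[5] = 1111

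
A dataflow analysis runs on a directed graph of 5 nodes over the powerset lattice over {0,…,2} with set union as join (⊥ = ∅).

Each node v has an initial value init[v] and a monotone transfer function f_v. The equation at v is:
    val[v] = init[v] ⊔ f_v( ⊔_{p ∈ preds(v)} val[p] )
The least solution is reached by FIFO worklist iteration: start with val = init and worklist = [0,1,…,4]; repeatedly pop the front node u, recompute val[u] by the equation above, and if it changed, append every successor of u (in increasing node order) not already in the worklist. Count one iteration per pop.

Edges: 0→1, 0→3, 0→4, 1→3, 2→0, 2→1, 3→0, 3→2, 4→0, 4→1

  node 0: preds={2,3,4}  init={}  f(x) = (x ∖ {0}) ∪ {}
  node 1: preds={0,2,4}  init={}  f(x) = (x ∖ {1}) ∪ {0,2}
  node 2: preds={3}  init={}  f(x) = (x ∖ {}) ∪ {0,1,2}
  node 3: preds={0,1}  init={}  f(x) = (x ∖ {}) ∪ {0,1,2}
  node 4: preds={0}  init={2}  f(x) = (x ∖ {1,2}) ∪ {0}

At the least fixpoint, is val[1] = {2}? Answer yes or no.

no

Worklist (10 pops):
  #1 pop 0: in={2} → {2} (was {}); enqueue []
  #2 pop 1: in={2} → {0,2} (was {}); enqueue []
  #3 pop 2: in={} → {0,1,2} (was {}); enqueue [0,1]
  #4 pop 3: in={0,2} → {0,1,2} (was {}); enqueue [2]
  #5 pop 4: in={2} → {0,2} (was {2}); enqueue []
  #6 pop 0: in={0,1,2} → {1,2} (was {2}); enqueue [3,4]
  #7 pop 1: in={0,1,2} → {0,2} (no change)
  #8 pop 2: in={0,1,2} → {0,1,2} (no change)
  #9 pop 3: in={0,1,2} → {0,1,2} (no change)
  #10 pop 4: in={1,2} → {0,2} (no change)

Fixpoint:
  val[0] = {1,2}
  val[1] = {0,2}
  val[2] = {0,1,2}
  val[3] = {0,1,2}
  val[4] = {0,2}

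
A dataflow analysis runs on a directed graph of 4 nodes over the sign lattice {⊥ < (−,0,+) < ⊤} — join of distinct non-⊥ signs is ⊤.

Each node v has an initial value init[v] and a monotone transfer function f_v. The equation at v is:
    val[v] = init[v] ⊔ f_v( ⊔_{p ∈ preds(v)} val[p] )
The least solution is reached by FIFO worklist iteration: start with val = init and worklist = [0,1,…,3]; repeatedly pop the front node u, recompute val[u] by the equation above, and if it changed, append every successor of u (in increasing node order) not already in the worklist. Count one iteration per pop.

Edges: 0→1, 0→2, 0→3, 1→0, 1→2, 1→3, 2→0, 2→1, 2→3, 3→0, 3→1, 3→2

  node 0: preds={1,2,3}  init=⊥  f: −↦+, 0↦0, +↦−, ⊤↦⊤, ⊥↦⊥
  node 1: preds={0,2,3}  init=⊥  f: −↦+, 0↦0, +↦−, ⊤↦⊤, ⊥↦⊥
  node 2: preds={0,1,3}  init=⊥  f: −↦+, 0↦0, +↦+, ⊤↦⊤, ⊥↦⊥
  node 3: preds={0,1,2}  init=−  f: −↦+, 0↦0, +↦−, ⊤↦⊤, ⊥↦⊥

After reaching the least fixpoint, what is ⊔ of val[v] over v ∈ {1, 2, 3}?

Worklist (8 pops):
  #1 pop 0: in=− → + (was ⊥); enqueue []
  #2 pop 1: in=⊤ → ⊤ (was ⊥); enqueue [0]
  #3 pop 2: in=⊤ → ⊤ (was ⊥); enqueue [1]
  #4 pop 3: in=⊤ → ⊤ (was −); enqueue [2]
  #5 pop 0: in=⊤ → ⊤ (was +); enqueue [3]
  #6 pop 1: in=⊤ → ⊤ (no change)
  #7 pop 2: in=⊤ → ⊤ (no change)
  #8 pop 3: in=⊤ → ⊤ (no change)

Fixpoint:
  val[0] = ⊤
  val[1] = ⊤
  val[2] = ⊤
  val[3] = ⊤

⊤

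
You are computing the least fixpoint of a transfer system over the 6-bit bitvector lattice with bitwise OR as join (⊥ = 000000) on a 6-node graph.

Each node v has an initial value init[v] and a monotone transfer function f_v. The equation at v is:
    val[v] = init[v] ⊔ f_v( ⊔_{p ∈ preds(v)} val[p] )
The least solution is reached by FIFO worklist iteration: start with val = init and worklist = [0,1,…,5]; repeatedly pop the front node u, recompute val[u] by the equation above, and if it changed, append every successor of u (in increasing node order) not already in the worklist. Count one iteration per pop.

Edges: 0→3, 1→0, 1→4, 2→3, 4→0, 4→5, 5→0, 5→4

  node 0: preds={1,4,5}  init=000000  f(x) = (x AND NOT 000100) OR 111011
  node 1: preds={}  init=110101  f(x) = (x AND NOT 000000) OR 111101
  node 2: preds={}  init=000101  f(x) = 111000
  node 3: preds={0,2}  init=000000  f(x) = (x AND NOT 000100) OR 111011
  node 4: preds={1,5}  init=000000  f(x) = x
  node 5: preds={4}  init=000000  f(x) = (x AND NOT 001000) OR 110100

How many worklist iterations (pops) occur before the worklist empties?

8

Worklist (8 pops):
  #1 pop 0: in=110101 → 111011 (was 000000); enqueue []
  #2 pop 1: in=000000 → 111101 (was 110101); enqueue [0]
  #3 pop 2: in=000000 → 111101 (was 000101); enqueue []
  #4 pop 3: in=111111 → 111011 (was 000000); enqueue []
  #5 pop 4: in=111101 → 111101 (was 000000); enqueue []
  #6 pop 5: in=111101 → 110101 (was 000000); enqueue [4]
  #7 pop 0: in=111101 → 111011 (no change)
  #8 pop 4: in=111101 → 111101 (no change)

Fixpoint:
  val[0] = 111011
  val[1] = 111101
  val[2] = 111101
  val[3] = 111011
  val[4] = 111101
  val[5] = 110101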